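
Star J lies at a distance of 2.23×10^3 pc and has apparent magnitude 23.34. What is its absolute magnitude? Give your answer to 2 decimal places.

11.60

M = m − 5 log₁₀(d/10 pc) = 23.34 − 5 log₁₀(2.23×10^3/10)
  = 23.34 − 5 × 2.348 = 23.34 − 11.74 = 11.60.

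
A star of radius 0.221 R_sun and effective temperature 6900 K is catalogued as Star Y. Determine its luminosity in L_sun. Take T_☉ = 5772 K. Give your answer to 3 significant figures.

0.0997 L_sun

L/L_☉ = (R/R_☉)² (T/T_☉)⁴ = (0.221)² × (6900/5772)⁴
       = 0.04884 × (1.195)⁴ = 0.04884 × 2.042 = 0.09974.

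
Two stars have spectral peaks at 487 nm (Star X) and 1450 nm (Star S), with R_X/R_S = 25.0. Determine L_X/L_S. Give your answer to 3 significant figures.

Wien's law gives T ∝ 1/λ_max, so T_X/T_S = λ_S/λ_X = 1450/487 = 2.977.
Then L ∝ R²T⁴ gives L_X/L_S = (25.0)² × (2.977)⁴ = 625.0 × 78.59 = 4.912×10^4.

4.91×10^4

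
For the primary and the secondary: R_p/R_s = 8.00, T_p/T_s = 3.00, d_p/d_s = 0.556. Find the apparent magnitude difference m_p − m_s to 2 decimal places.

-10.56

L_p/L_s = (8.00)²(3.00)⁴ = 5184.
F_p/F_s = (L_p/L_s)/(d_p/d_s)² = 5184/0.3091 = 1.677×10^4.
m_p − m_s = −2.5 log₁₀(1.677×10^4) = -10.56.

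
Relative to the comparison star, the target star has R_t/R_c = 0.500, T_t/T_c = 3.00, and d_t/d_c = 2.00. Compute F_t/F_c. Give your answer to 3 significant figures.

L_t/L_c = (R_t/R_c)²(T_t/T_c)⁴ = (0.500)² × (3.00)⁴ = 20.25.
F_t/F_c = (L_t/L_c)/(d_t/d_c)² = 20.25 / (2.00)² = 5.062.

5.06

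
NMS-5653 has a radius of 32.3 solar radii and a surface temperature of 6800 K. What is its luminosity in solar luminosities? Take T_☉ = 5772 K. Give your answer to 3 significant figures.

2.01×10^3 solar luminosities

L/L_☉ = (R/R_☉)² (T/T_☉)⁴ = (32.3)² × (6800/5772)⁴
       = 1043 × (1.178)⁴ = 1043 × 1.926 = 2010.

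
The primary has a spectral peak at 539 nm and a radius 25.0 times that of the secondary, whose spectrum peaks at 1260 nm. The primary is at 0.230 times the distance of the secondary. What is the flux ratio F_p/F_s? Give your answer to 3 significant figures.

Wien's law: T_p/T_s = λ_s/λ_p = 1260/539 = 2.338.
L_p/L_s = (R_p/R_s)²(T_p/T_s)⁴ = (25.0)²(2.338)⁴ = 1.866×10^4.
F_p/F_s = (L_p/L_s)/(d_p/d_s)² = 1.866×10^4/(0.230)² = 3.528×10^5.

3.53×10^5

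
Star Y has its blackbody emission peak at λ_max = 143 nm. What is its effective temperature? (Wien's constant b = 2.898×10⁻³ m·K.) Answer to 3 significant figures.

T = b/λ_max = 2.898×10⁻³ / (143×10⁻⁹) = 2.027×10^4 K.

2.03×10^4 K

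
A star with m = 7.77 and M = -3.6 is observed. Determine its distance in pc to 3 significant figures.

m − M = 5 log₁₀(d/10 pc)
7.77 − (-3.6) = 11.37 = 5 log₁₀(d/10)
d = 10 × 10^(11.37/5) = 10 × 10^2.274 = 1879 pc.

1.88×10^3 pc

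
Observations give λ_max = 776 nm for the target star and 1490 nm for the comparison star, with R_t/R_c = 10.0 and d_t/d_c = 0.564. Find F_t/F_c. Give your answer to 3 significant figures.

4.27×10^3

Wien's law: T_t/T_c = λ_c/λ_t = 1490/776 = 1.920.
L_t/L_c = (R_t/R_c)²(T_t/T_c)⁴ = (10.0)²(1.920)⁴ = 1359.
F_t/F_c = (L_t/L_c)/(d_t/d_c)² = 1359/(0.564)² = 4273.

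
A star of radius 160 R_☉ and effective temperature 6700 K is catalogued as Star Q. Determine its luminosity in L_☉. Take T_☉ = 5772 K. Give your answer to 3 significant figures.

L/L_☉ = (R/R_☉)² (T/T_☉)⁴ = (160)² × (6700/5772)⁴
       = 2.560×10^4 × (1.161)⁴ = 2.560×10^4 × 1.815 = 4.648×10^4.

4.65×10^4 L_☉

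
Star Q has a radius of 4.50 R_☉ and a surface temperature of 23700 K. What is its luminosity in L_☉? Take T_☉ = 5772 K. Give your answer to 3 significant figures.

5.76×10^3 L_☉

L/L_☉ = (R/R_☉)² (T/T_☉)⁴ = (4.50)² × (23700/5772)⁴
       = 20.25 × (4.106)⁴ = 20.25 × 284.2 = 5756.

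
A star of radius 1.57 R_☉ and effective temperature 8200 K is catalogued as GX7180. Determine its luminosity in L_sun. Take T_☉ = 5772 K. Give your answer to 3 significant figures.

10.0 L_sun

L/L_☉ = (R/R_☉)² (T/T_☉)⁴ = (1.57)² × (8200/5772)⁴
       = 2.465 × (1.421)⁴ = 2.465 × 4.073 = 10.04.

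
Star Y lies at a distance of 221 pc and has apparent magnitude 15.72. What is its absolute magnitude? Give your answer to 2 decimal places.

9.00

M = m − 5 log₁₀(d/10 pc) = 15.72 − 5 log₁₀(221/10)
  = 15.72 − 5 × 1.344 = 15.72 − 6.72 = 9.00.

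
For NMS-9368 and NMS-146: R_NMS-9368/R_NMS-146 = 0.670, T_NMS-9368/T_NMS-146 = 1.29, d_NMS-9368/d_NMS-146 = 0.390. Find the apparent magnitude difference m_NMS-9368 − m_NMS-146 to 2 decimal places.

-2.28

L_NMS-9368/L_NMS-146 = (0.670)²(1.29)⁴ = 1.243.
F_NMS-9368/F_NMS-146 = (L_NMS-9368/L_NMS-146)/(d_NMS-9368/d_NMS-146)² = 1.243/0.1521 = 8.173.
m_NMS-9368 − m_NMS-146 = −2.5 log₁₀(8.173) = -2.28.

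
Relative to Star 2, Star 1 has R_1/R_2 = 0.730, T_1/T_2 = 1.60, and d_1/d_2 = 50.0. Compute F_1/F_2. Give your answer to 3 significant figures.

L_1/L_2 = (R_1/R_2)²(T_1/T_2)⁴ = (0.730)² × (1.60)⁴ = 3.492.
F_1/F_2 = (L_1/L_2)/(d_1/d_2)² = 3.492 / (50.0)² = 0.001397.

0.00140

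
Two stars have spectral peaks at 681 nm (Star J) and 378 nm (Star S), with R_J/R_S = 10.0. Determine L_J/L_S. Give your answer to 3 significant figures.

Wien's law gives T ∝ 1/λ_max, so T_J/T_S = λ_S/λ_J = 378/681 = 0.5551.
Then L ∝ R²T⁴ gives L_J/L_S = (10.0)² × (0.5551)⁴ = 100.0 × 0.09492 = 9.492.

9.49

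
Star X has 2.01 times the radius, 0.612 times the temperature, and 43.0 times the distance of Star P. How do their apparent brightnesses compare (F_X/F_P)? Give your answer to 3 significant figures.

3.07×10^-4

L_X/L_P = (R_X/R_P)²(T_X/T_P)⁴ = (2.01)² × (0.612)⁴ = 0.5668.
F_X/F_P = (L_X/L_P)/(d_X/d_P)² = 0.5668 / (43.0)² = 3.065×10^-4.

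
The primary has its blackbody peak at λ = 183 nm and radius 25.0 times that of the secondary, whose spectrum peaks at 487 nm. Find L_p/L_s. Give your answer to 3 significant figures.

3.13×10^4

Wien's law gives T ∝ 1/λ_max, so T_p/T_s = λ_s/λ_p = 487/183 = 2.661.
Then L ∝ R²T⁴ gives L_p/L_s = (25.0)² × (2.661)⁴ = 625.0 × 50.15 = 3.135×10^4.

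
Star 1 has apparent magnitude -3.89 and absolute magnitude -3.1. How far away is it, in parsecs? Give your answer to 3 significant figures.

6.95 pc

m − M = 5 log₁₀(d/10 pc)
-3.89 − (-3.1) = -0.79 = 5 log₁₀(d/10)
d = 10 × 10^(-0.79/5) = 10 × 10^-0.158 = 6.950 pc.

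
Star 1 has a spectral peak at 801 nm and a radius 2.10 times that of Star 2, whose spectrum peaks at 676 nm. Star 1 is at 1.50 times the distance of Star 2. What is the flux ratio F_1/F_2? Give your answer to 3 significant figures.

0.994

Wien's law: T_1/T_2 = λ_2/λ_1 = 676/801 = 0.8439.
L_1/L_2 = (R_1/R_2)²(T_1/T_2)⁴ = (2.10)²(0.8439)⁴ = 2.237.
F_1/F_2 = (L_1/L_2)/(d_1/d_2)² = 2.237/(1.50)² = 0.9943.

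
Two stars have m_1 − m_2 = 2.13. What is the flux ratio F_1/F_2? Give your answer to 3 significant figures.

0.141

F_1/F_2 = 10^(−(m_1 − m_2)/2.5) = 10^(-2.13/2.5) = 10^-0.852 = 0.1406.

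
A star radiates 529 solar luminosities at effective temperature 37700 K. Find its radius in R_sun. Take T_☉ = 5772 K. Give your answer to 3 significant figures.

0.539 R_sun

R/R_☉ = √(L/L_☉) / (T/T_☉)² = √(529) / (6.532)²
       = 23.00 / 42.66 = 0.5391.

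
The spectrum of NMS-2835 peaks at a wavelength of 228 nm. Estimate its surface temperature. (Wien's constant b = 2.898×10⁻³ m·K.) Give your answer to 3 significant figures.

1.27×10^4 K

T = b/λ_max = 2.898×10⁻³ / (228×10⁻⁹) = 1.271×10^4 K.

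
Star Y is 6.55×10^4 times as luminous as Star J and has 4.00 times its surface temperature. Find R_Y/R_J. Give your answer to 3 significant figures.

L ∝ R²T⁴ gives R ∝ √L / T², so
R_Y/R_J = √(6.55×10^4) / (4.00)² = 255.9 / 16.00 = 16.00.

16.0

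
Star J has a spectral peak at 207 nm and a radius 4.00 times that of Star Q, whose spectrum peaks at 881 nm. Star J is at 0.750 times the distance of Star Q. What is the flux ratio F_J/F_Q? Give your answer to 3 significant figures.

9.33×10^3

Wien's law: T_J/T_Q = λ_Q/λ_J = 881/207 = 4.256.
L_J/L_Q = (R_J/R_Q)²(T_J/T_Q)⁴ = (4.00)²(4.256)⁴ = 5250.
F_J/F_Q = (L_J/L_Q)/(d_J/d_Q)² = 5250/(0.750)² = 9333.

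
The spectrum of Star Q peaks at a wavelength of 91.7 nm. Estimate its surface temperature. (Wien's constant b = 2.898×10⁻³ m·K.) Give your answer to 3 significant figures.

3.16×10^4 K

T = b/λ_max = 2.898×10⁻³ / (91.7×10⁻⁹) = 3.160×10^4 K.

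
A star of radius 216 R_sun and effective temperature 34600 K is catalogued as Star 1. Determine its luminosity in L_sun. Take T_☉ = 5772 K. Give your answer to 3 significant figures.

6.02×10^7 L_sun

L/L_☉ = (R/R_☉)² (T/T_☉)⁴ = (216)² × (34600/5772)⁴
       = 4.666×10^4 × (5.994)⁴ = 4.666×10^4 × 1291 = 6.024×10^7.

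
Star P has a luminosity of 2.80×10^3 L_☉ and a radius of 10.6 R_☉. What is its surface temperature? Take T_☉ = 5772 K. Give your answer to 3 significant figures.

T/T_☉ = (L/L_☉)^(1/4) / (R/R_☉)^(1/2)
T = 5772 × (2.80×10^3)^(1/4) / √(10.6) = 5772 × 7.274 / 3.256 = 1.290×10^4 K.

1.29×10^4 K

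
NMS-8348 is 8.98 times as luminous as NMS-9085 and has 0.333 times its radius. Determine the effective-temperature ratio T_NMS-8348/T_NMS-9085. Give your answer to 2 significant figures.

L ∝ R²T⁴ gives T ∝ (L/R²)^(1/4), so
T_NMS-8348/T_NMS-9085 = (8.98 / 0.333²)^(1/4) = (80.98)^(1/4) = 3.000.

3.0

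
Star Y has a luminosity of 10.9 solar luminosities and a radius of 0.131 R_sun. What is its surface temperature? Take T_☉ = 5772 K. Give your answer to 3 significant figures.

2.90×10^4 K

T/T_☉ = (L/L_☉)^(1/4) / (R/R_☉)^(1/2)
T = 5772 × (10.9)^(1/4) / √(0.131) = 5772 × 1.817 / 0.3619 = 2.898×10^4 K.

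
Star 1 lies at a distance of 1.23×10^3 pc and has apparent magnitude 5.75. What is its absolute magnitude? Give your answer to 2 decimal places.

-4.70

M = m − 5 log₁₀(d/10 pc) = 5.75 − 5 log₁₀(1.23×10^3/10)
  = 5.75 − 5 × 2.090 = 5.75 − 10.45 = -4.70.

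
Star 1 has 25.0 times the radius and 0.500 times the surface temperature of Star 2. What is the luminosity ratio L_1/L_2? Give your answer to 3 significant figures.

39.1

From the Stefan–Boltzmann law, L ∝ R²T⁴, so
L_1/L_2 = (R_1/R_2)² (T_1/T_2)⁴ = (25.0)² × (0.500)⁴ = 625.0 × 0.06250 = 39.06.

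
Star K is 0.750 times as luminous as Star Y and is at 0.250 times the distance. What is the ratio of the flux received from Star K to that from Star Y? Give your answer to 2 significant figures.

12

F = L/(4πd²), so F_K/F_Y = (L_K/L_Y) / (d_K/d_Y)²
= 0.750 / (0.250)² = 0.750 / 0.06250 = 12.00.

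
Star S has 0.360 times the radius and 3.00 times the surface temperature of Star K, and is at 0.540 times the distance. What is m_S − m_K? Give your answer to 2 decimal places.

-3.89

L_S/L_K = (0.360)²(3.00)⁴ = 10.50.
F_S/F_K = (L_S/L_K)/(d_S/d_K)² = 10.50/0.2916 = 36.00.
m_S − m_K = −2.5 log₁₀(36.00) = -3.89.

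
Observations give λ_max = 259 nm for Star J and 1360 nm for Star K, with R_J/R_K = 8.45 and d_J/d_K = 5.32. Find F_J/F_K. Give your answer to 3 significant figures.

1.92×10^3

Wien's law: T_J/T_K = λ_K/λ_J = 1360/259 = 5.251.
L_J/L_K = (R_J/R_K)²(T_J/T_K)⁴ = (8.45)²(5.251)⁴ = 5.428×10^4.
F_J/F_K = (L_J/L_K)/(d_J/d_K)² = 5.428×10^4/(5.32)² = 1918.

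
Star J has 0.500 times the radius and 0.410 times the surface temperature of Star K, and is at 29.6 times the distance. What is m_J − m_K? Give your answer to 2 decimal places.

L_J/L_K = (0.500)²(0.410)⁴ = 0.007064.
F_J/F_K = (L_J/L_K)/(d_J/d_K)² = 0.007064/876.2 = 8.063×10^-6.
m_J − m_K = −2.5 log₁₀(8.063×10^-6) = 12.73.

12.73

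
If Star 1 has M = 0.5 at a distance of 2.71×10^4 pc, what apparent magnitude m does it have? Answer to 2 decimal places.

m = M + 5 log₁₀(d/10 pc) = 0.5 + 5 log₁₀(2.71×10^4/10)
  = 0.5 + 5 × 3.433 = 0.5 + 17.16 = 17.66.

17.66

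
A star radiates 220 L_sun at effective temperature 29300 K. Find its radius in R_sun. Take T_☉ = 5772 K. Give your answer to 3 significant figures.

0.576 R_sun

R/R_☉ = √(L/L_☉) / (T/T_☉)² = √(220) / (5.076)²
       = 14.83 / 25.77 = 0.5756.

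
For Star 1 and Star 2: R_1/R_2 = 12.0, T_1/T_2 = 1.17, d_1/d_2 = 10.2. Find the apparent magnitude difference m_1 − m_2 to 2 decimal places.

L_1/L_2 = (12.0)²(1.17)⁴ = 269.8.
F_1/F_2 = (L_1/L_2)/(d_1/d_2)² = 269.8/104.0 = 2.594.
m_1 − m_2 = −2.5 log₁₀(2.594) = -1.03.

-1.03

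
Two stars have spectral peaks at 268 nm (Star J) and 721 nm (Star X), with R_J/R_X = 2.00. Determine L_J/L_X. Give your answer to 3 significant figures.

Wien's law gives T ∝ 1/λ_max, so T_J/T_X = λ_X/λ_J = 721/268 = 2.690.
Then L ∝ R²T⁴ gives L_J/L_X = (2.00)² × (2.690)⁴ = 4.000 × 52.38 = 209.5.

210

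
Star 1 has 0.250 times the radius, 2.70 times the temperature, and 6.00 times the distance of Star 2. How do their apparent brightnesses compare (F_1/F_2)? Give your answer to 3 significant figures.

0.0923

L_1/L_2 = (R_1/R_2)²(T_1/T_2)⁴ = (0.250)² × (2.70)⁴ = 3.322.
F_1/F_2 = (L_1/L_2)/(d_1/d_2)² = 3.322 / (6.00)² = 0.09226.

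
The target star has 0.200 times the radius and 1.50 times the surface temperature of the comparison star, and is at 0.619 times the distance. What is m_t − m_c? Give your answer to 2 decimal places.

0.69

L_t/L_c = (0.200)²(1.50)⁴ = 0.2025.
F_t/F_c = (L_t/L_c)/(d_t/d_c)² = 0.2025/0.3832 = 0.5285.
m_t − m_c = −2.5 log₁₀(0.5285) = 0.69.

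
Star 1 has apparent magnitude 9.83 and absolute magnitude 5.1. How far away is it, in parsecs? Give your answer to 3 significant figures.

m − M = 5 log₁₀(d/10 pc)
9.83 − (5.1) = 4.73 = 5 log₁₀(d/10)
d = 10 × 10^(4.73/5) = 10 × 10^0.946 = 88.31 pc.

88.3 pc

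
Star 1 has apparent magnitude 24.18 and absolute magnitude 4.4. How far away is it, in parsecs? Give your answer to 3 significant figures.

m − M = 5 log₁₀(d/10 pc)
24.18 − (4.4) = 19.78 = 5 log₁₀(d/10)
d = 10 × 10^(19.78/5) = 10 × 10^3.956 = 9.036×10^4 pc.

9.04×10^4 pc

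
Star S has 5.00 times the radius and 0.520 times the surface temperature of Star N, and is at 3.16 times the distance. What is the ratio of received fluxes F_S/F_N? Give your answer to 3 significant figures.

0.183

L_S/L_N = (R_S/R_N)²(T_S/T_N)⁴ = (5.00)² × (0.520)⁴ = 1.828.
F_S/F_N = (L_S/L_N)/(d_S/d_N)² = 1.828 / (3.16)² = 0.1831.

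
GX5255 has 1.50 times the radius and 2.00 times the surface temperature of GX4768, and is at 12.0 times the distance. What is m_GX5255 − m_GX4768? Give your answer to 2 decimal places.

L_GX5255/L_GX4768 = (1.50)²(2.00)⁴ = 36.00.
F_GX5255/F_GX4768 = (L_GX5255/L_GX4768)/(d_GX5255/d_GX4768)² = 36.00/144.0 = 0.2500.
m_GX5255 − m_GX4768 = −2.5 log₁₀(0.2500) = 1.51.

1.51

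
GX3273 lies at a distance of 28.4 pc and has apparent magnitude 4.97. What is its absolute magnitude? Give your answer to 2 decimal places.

2.70

M = m − 5 log₁₀(d/10 pc) = 4.97 − 5 log₁₀(28.4/10)
  = 4.97 − 5 × 0.453 = 4.97 − 2.27 = 2.70.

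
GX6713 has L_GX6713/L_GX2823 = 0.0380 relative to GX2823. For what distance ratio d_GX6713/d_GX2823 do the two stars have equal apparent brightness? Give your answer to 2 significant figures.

0.19

Equal flux requires L_GX6713/d_GX6713² = L_GX2823/d_GX2823², so d_GX6713/d_GX2823 = √(L_GX6713/L_GX2823)
= √(0.0380) = 0.1949.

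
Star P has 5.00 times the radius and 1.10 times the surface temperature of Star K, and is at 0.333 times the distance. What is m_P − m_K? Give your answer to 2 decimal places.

-6.30

L_P/L_K = (5.00)²(1.10)⁴ = 36.60.
F_P/F_K = (L_P/L_K)/(d_P/d_K)² = 36.60/0.1109 = 330.1.
m_P − m_K = −2.5 log₁₀(330.1) = -6.30.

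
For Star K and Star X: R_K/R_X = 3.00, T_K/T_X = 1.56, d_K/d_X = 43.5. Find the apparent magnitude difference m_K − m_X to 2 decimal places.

L_K/L_X = (3.00)²(1.56)⁴ = 53.30.
F_K/F_X = (L_K/L_X)/(d_K/d_X)² = 53.30/1892 = 0.02817.
m_K − m_X = −2.5 log₁₀(0.02817) = 3.88.

3.88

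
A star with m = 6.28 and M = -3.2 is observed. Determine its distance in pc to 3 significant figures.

787 pc

m − M = 5 log₁₀(d/10 pc)
6.28 − (-3.2) = 9.48 = 5 log₁₀(d/10)
d = 10 × 10^(9.48/5) = 10 × 10^1.896 = 787.0 pc.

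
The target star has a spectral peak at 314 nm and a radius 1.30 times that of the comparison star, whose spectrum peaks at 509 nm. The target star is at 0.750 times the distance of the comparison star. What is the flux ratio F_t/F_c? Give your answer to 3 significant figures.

20.7

Wien's law: T_t/T_c = λ_c/λ_t = 509/314 = 1.621.
L_t/L_c = (R_t/R_c)²(T_t/T_c)⁴ = (1.30)²(1.621)⁴ = 11.67.
F_t/F_c = (L_t/L_c)/(d_t/d_c)² = 11.67/(0.750)² = 20.75.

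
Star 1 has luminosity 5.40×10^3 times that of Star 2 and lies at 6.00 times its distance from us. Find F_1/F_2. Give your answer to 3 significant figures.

150

F = L/(4πd²), so F_1/F_2 = (L_1/L_2) / (d_1/d_2)²
= 5.40×10^3 / (6.00)² = 5.40×10^3 / 36.00 = 150.0.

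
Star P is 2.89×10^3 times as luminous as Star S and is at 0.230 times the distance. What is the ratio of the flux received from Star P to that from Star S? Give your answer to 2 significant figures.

5.5×10^4

F = L/(4πd²), so F_P/F_S = (L_P/L_S) / (d_P/d_S)²
= 2.89×10^3 / (0.230)² = 2.89×10^3 / 0.05290 = 5.463×10^4.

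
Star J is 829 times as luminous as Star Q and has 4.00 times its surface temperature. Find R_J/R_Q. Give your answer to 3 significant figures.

L ∝ R²T⁴ gives R ∝ √L / T², so
R_J/R_Q = √(829) / (4.00)² = 28.79 / 16.00 = 1.800.

1.80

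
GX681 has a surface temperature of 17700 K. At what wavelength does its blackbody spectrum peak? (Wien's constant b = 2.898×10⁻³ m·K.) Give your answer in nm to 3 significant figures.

λ_max = b/T = 2.898×10⁻³ / 17700 = 1.64×10^-7 m = 163.7 nm.

164 nm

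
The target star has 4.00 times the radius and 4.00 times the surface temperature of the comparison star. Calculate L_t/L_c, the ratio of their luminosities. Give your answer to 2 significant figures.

4.1×10^3

From the Stefan–Boltzmann law, L ∝ R²T⁴, so
L_t/L_c = (R_t/R_c)² (T_t/T_c)⁴ = (4.00)² × (4.00)⁴ = 16.00 × 256.0 = 4096.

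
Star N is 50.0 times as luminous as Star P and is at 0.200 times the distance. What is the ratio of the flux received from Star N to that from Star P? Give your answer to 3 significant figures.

1.25×10^3

F = L/(4πd²), so F_N/F_P = (L_N/L_P) / (d_N/d_P)²
= 50.0 / (0.200)² = 50.0 / 0.04000 = 1250.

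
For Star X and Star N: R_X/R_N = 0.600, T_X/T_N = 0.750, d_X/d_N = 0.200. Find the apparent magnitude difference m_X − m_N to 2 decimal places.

L_X/L_N = (0.600)²(0.750)⁴ = 0.1139.
F_X/F_N = (L_X/L_N)/(d_X/d_N)² = 0.1139/0.04000 = 2.848.
m_X − m_N = −2.5 log₁₀(2.848) = -1.14.

-1.14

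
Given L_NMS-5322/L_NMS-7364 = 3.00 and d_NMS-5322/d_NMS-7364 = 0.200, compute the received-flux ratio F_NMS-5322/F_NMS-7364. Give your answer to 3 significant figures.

F = L/(4πd²), so F_NMS-5322/F_NMS-7364 = (L_NMS-5322/L_NMS-7364) / (d_NMS-5322/d_NMS-7364)²
= 3.00 / (0.200)² = 3.00 / 0.04000 = 75.00.

75.0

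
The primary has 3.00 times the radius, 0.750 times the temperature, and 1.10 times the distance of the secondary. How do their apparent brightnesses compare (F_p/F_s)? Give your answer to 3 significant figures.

L_p/L_s = (R_p/R_s)²(T_p/T_s)⁴ = (3.00)² × (0.750)⁴ = 2.848.
F_p/F_s = (L_p/L_s)/(d_p/d_s)² = 2.848 / (1.10)² = 2.353.

2.35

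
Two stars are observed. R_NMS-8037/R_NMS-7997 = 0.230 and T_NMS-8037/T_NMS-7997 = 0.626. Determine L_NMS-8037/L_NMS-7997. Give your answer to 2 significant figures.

0.0081

From the Stefan–Boltzmann law, L ∝ R²T⁴, so
L_NMS-8037/L_NMS-7997 = (R_NMS-8037/R_NMS-7997)² (T_NMS-8037/T_NMS-7997)⁴ = (0.230)² × (0.626)⁴ = 0.05290 × 0.1536 = 0.008124.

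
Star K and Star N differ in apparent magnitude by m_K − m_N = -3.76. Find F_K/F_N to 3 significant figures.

31.9

F_K/F_N = 10^(−(m_K − m_N)/2.5) = 10^(3.76/2.5) = 10^1.504 = 31.92.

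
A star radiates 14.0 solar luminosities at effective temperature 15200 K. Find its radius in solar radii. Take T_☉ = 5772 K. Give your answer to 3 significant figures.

R/R_☉ = √(L/L_☉) / (T/T_☉)² = √(14.0) / (2.633)²
       = 3.742 / 6.935 = 0.5395.

0.540 solar radii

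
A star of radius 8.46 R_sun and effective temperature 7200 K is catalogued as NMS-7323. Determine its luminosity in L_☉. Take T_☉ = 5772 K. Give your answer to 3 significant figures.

L/L_☉ = (R/R_☉)² (T/T_☉)⁴ = (8.46)² × (7200/5772)⁴
       = 71.57 × (1.247)⁴ = 71.57 × 2.421 = 173.3.

173 L_☉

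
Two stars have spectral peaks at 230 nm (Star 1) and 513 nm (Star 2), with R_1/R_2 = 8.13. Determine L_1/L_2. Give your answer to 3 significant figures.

Wien's law gives T ∝ 1/λ_max, so T_1/T_2 = λ_2/λ_1 = 513/230 = 2.230.
Then L ∝ R²T⁴ gives L_1/L_2 = (8.13)² × (2.230)⁴ = 66.10 × 24.75 = 1636.

1.64×10^3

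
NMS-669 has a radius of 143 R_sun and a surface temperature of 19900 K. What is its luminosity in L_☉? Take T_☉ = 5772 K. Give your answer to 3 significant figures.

2.89×10^6 L_☉

L/L_☉ = (R/R_☉)² (T/T_☉)⁴ = (143)² × (19900/5772)⁴
       = 2.045×10^4 × (3.448)⁴ = 2.045×10^4 × 141.3 = 2.889×10^6.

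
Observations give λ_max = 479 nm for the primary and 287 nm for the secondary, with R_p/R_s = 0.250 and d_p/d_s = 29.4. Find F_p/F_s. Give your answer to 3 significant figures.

9.32×10^-6

Wien's law: T_p/T_s = λ_s/λ_p = 287/479 = 0.5992.
L_p/L_s = (R_p/R_s)²(T_p/T_s)⁴ = (0.250)²(0.5992)⁴ = 0.008055.
F_p/F_s = (L_p/L_s)/(d_p/d_s)² = 0.008055/(29.4)² = 9.319×10^-6.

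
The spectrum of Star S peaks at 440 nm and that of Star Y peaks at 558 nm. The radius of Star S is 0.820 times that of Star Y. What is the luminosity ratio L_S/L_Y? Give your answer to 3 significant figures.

1.74

Wien's law gives T ∝ 1/λ_max, so T_S/T_Y = λ_Y/λ_S = 558/440 = 1.268.
Then L ∝ R²T⁴ gives L_S/L_Y = (0.820)² × (1.268)⁴ = 0.6724 × 2.587 = 1.739.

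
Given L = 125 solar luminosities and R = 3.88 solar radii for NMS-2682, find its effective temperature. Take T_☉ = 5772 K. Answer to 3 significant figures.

T/T_☉ = (L/L_☉)^(1/4) / (R/R_☉)^(1/2)
T = 5772 × (125)^(1/4) / √(3.88) = 5772 × 3.344 / 1.970 = 9798 K.

9.80×10^3 K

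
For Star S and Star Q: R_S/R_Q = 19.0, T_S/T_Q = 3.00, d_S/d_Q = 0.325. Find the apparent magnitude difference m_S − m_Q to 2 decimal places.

-13.61

L_S/L_Q = (19.0)²(3.00)⁴ = 2.924×10^4.
F_S/F_Q = (L_S/L_Q)/(d_S/d_Q)² = 2.924×10^4/0.1056 = 2.768×10^5.
m_S − m_Q = −2.5 log₁₀(2.768×10^5) = -13.61.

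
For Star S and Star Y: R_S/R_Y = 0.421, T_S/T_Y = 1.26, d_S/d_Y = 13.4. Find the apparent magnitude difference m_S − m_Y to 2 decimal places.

L_S/L_Y = (0.421)²(1.26)⁴ = 0.4467.
F_S/F_Y = (L_S/L_Y)/(d_S/d_Y)² = 0.4467/179.6 = 0.002488.
m_S − m_Y = −2.5 log₁₀(0.002488) = 6.51.

6.51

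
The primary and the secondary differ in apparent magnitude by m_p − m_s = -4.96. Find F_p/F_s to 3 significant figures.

96.4

F_p/F_s = 10^(−(m_p − m_s)/2.5) = 10^(4.96/2.5) = 10^1.984 = 96.38.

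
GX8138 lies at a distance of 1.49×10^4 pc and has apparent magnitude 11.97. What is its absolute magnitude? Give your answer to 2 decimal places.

M = m − 5 log₁₀(d/10 pc) = 11.97 − 5 log₁₀(1.49×10^4/10)
  = 11.97 − 5 × 3.173 = 11.97 − 15.87 = -3.90.

-3.90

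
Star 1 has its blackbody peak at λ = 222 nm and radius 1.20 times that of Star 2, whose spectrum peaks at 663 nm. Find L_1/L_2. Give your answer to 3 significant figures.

115

Wien's law gives T ∝ 1/λ_max, so T_1/T_2 = λ_2/λ_1 = 663/222 = 2.986.
Then L ∝ R²T⁴ gives L_1/L_2 = (1.20)² × (2.986)⁴ = 1.440 × 79.55 = 114.6.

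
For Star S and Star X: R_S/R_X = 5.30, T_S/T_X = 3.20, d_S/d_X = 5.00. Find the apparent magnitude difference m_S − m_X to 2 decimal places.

-5.18

L_S/L_X = (5.30)²(3.20)⁴ = 2945.
F_S/F_X = (L_S/L_X)/(d_S/d_X)² = 2945/25.00 = 117.8.
m_S − m_X = −2.5 log₁₀(117.8) = -5.18.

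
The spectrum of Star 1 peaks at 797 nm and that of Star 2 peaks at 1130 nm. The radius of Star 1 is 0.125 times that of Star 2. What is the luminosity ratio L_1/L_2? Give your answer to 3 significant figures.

0.0631

Wien's law gives T ∝ 1/λ_max, so T_1/T_2 = λ_2/λ_1 = 1130/797 = 1.418.
Then L ∝ R²T⁴ gives L_1/L_2 = (0.125)² × (1.418)⁴ = 0.01562 × 4.041 = 0.06314.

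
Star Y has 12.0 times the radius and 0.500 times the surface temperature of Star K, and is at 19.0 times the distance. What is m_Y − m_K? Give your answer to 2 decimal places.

4.01

L_Y/L_K = (12.0)²(0.500)⁴ = 9.000.
F_Y/F_K = (L_Y/L_K)/(d_Y/d_K)² = 9.000/361.0 = 0.02493.
m_Y − m_K = −2.5 log₁₀(0.02493) = 4.01.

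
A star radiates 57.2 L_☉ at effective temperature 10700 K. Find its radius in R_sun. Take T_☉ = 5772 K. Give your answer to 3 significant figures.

R/R_☉ = √(L/L_☉) / (T/T_☉)² = √(57.2) / (1.854)²
       = 7.563 / 3.436 = 2.201.

2.20 R_sun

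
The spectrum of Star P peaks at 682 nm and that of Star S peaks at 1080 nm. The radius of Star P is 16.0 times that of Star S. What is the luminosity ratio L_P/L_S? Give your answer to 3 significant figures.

Wien's law gives T ∝ 1/λ_max, so T_P/T_S = λ_S/λ_P = 1080/682 = 1.584.
Then L ∝ R²T⁴ gives L_P/L_S = (16.0)² × (1.584)⁴ = 256.0 × 6.289 = 1610.

1.61×10^3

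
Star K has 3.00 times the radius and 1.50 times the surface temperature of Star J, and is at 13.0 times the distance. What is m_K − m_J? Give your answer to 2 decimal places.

L_K/L_J = (3.00)²(1.50)⁴ = 45.56.
F_K/F_J = (L_K/L_J)/(d_K/d_J)² = 45.56/169.0 = 0.2696.
m_K − m_J = −2.5 log₁₀(0.2696) = 1.42.

1.42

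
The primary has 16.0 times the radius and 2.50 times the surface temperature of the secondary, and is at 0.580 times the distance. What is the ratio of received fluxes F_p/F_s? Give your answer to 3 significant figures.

L_p/L_s = (R_p/R_s)²(T_p/T_s)⁴ = (16.0)² × (2.50)⁴ = 1.000×10^4.
F_p/F_s = (L_p/L_s)/(d_p/d_s)² = 1.000×10^4 / (0.580)² = 2.973×10^4.

2.97×10^4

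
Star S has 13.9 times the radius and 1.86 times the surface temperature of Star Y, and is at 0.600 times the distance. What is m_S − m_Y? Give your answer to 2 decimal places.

L_S/L_Y = (13.9)²(1.86)⁴ = 2312.
F_S/F_Y = (L_S/L_Y)/(d_S/d_Y)² = 2312/0.3600 = 6424.
m_S − m_Y = −2.5 log₁₀(6424) = -9.52.

-9.52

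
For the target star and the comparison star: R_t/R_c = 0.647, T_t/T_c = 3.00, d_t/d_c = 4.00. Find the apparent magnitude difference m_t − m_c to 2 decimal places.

-0.82

L_t/L_c = (0.647)²(3.00)⁴ = 33.91.
F_t/F_c = (L_t/L_c)/(d_t/d_c)² = 33.91/16.00 = 2.119.
m_t − m_c = −2.5 log₁₀(2.119) = -0.82.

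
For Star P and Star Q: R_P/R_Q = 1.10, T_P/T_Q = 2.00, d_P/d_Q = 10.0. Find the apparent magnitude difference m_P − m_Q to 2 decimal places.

1.78

L_P/L_Q = (1.10)²(2.00)⁴ = 19.36.
F_P/F_Q = (L_P/L_Q)/(d_P/d_Q)² = 19.36/100.0 = 0.1936.
m_P − m_Q = −2.5 log₁₀(0.1936) = 1.78.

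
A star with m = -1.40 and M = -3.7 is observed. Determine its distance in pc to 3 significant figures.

28.8 pc

m − M = 5 log₁₀(d/10 pc)
-1.40 − (-3.7) = 2.30 = 5 log₁₀(d/10)
d = 10 × 10^(2.30/5) = 10 × 10^0.460 = 28.84 pc.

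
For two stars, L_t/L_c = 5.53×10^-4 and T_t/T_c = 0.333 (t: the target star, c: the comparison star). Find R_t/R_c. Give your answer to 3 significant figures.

L ∝ R²T⁴ gives R ∝ √L / T², so
R_t/R_c = √(5.53×10^-4) / (0.333)² = 0.02352 / 0.1109 = 0.2121.

0.212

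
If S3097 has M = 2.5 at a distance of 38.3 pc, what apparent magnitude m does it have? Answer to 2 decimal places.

5.42

m = M + 5 log₁₀(d/10 pc) = 2.5 + 5 log₁₀(38.3/10)
  = 2.5 + 5 × 0.583 = 2.5 + 2.92 = 5.42.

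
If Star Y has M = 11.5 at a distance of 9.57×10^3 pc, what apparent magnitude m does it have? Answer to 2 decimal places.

m = M + 5 log₁₀(d/10 pc) = 11.5 + 5 log₁₀(9.57×10^3/10)
  = 11.5 + 5 × 2.981 = 11.5 + 14.90 = 26.40.

26.40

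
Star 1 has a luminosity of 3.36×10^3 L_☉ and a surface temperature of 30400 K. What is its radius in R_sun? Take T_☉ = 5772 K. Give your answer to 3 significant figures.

R/R_☉ = √(L/L_☉) / (T/T_☉)² = √(3.36×10^3) / (5.267)²
       = 57.97 / 27.74 = 2.090.

2.09 R_sun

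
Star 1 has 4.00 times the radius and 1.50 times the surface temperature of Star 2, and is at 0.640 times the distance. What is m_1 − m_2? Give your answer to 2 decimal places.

-5.74

L_1/L_2 = (4.00)²(1.50)⁴ = 81.00.
F_1/F_2 = (L_1/L_2)/(d_1/d_2)² = 81.00/0.4096 = 197.8.
m_1 − m_2 = −2.5 log₁₀(197.8) = -5.74.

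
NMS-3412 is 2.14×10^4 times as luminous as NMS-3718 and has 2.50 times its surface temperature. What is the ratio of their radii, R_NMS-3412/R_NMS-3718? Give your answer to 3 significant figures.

L ∝ R²T⁴ gives R ∝ √L / T², so
R_NMS-3412/R_NMS-3718 = √(2.14×10^4) / (2.50)² = 146.3 / 6.250 = 23.41.

23.4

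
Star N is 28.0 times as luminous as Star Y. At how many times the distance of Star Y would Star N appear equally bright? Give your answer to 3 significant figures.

5.29

Equal flux requires L_N/d_N² = L_Y/d_Y², so d_N/d_Y = √(L_N/L_Y)
= √(28.0) = 5.292.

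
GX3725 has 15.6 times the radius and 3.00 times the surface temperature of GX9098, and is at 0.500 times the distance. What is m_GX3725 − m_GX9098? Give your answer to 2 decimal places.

-12.24

L_GX3725/L_GX9098 = (15.6)²(3.00)⁴ = 1.971×10^4.
F_GX3725/F_GX9098 = (L_GX3725/L_GX9098)/(d_GX3725/d_GX9098)² = 1.971×10^4/0.2500 = 7.885×10^4.
m_GX3725 − m_GX9098 = −2.5 log₁₀(7.885×10^4) = -12.24.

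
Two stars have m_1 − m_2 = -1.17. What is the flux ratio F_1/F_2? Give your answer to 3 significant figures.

F_1/F_2 = 10^(−(m_1 − m_2)/2.5) = 10^(1.17/2.5) = 10^0.468 = 2.938.

2.94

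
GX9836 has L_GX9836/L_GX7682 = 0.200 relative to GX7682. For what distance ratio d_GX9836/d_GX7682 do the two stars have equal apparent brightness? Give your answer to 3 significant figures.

0.447

Equal flux requires L_GX9836/d_GX9836² = L_GX7682/d_GX7682², so d_GX9836/d_GX7682 = √(L_GX9836/L_GX7682)
= √(0.200) = 0.4472.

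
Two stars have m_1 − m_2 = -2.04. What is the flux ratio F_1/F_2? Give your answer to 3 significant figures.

6.55

F_1/F_2 = 10^(−(m_1 − m_2)/2.5) = 10^(2.04/2.5) = 10^0.816 = 6.546.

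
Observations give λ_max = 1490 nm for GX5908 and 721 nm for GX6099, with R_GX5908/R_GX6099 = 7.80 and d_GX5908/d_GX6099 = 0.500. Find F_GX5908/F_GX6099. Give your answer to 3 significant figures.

Wien's law: T_GX5908/T_GX6099 = λ_GX6099/λ_GX5908 = 721/1490 = 0.4839.
L_GX5908/L_GX6099 = (R_GX5908/R_GX6099)²(T_GX5908/T_GX6099)⁴ = (7.80)²(0.4839)⁴ = 3.336.
F_GX5908/F_GX6099 = (L_GX5908/L_GX6099)/(d_GX5908/d_GX6099)² = 3.336/(0.500)² = 13.34.

13.3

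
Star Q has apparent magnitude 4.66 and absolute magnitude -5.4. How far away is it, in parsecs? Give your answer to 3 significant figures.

m − M = 5 log₁₀(d/10 pc)
4.66 − (-5.4) = 10.06 = 5 log₁₀(d/10)
d = 10 × 10^(10.06/5) = 10 × 10^2.012 = 1028 pc.

1.03×10^3 pc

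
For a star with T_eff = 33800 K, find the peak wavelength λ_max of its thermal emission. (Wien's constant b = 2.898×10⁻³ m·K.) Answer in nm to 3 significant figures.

λ_max = b/T = 2.898×10⁻³ / 33800 = 8.57×10^-8 m = 85.74 nm.

85.7 nm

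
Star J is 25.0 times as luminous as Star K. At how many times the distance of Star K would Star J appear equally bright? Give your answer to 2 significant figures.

Equal flux requires L_J/d_J² = L_K/d_K², so d_J/d_K = √(L_J/L_K)
= √(25.0) = 5.000.

5.0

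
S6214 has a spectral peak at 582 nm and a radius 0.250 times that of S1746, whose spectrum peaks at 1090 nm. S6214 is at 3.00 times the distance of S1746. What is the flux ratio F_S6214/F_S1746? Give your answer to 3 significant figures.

Wien's law: T_S6214/T_S1746 = λ_S1746/λ_S6214 = 1090/582 = 1.873.
L_S6214/L_S1746 = (R_S6214/R_S1746)²(T_S6214/T_S1746)⁴ = (0.250)²(1.873)⁴ = 0.7689.
F_S6214/F_S1746 = (L_S6214/L_S1746)/(d_S6214/d_S1746)² = 0.7689/(3.00)² = 0.08544.

0.0854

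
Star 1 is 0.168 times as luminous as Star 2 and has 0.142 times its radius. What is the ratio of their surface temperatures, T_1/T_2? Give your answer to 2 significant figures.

1.7

L ∝ R²T⁴ gives T ∝ (L/R²)^(1/4), so
T_1/T_2 = (0.168 / 0.142²)^(1/4) = (8.332)^(1/4) = 1.699.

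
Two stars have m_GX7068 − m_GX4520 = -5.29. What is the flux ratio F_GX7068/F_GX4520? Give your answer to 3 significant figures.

F_GX7068/F_GX4520 = 10^(−(m_GX7068 − m_GX4520)/2.5) = 10^(5.29/2.5) = 10^2.116 = 130.6.

131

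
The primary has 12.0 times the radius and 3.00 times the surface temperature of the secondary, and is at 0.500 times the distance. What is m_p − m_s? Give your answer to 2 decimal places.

L_p/L_s = (12.0)²(3.00)⁴ = 1.166×10^4.
F_p/F_s = (L_p/L_s)/(d_p/d_s)² = 1.166×10^4/0.2500 = 4.666×10^4.
m_p − m_s = −2.5 log₁₀(4.666×10^4) = -11.67.

-11.67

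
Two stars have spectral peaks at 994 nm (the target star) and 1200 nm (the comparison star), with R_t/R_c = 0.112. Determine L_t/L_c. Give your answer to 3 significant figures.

Wien's law gives T ∝ 1/λ_max, so T_t/T_c = λ_c/λ_t = 1200/994 = 1.207.
Then L ∝ R²T⁴ gives L_t/L_c = (0.112)² × (1.207)⁴ = 0.01254 × 2.124 = 0.02664.

0.0266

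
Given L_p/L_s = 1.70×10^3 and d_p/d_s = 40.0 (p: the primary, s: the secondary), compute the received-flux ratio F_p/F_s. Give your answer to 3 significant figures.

1.06

F = L/(4πd²), so F_p/F_s = (L_p/L_s) / (d_p/d_s)²
= 1.70×10^3 / (40.0)² = 1.70×10^3 / 1600 = 1.062.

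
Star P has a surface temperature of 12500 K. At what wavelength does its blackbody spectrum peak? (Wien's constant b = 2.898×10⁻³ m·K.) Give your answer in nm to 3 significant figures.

λ_max = b/T = 2.898×10⁻³ / 12500 = 2.32×10^-7 m = 231.8 nm.

232 nm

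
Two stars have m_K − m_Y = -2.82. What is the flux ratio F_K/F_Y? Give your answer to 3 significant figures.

F_K/F_Y = 10^(−(m_K − m_Y)/2.5) = 10^(2.82/2.5) = 10^1.128 = 13.43.

13.4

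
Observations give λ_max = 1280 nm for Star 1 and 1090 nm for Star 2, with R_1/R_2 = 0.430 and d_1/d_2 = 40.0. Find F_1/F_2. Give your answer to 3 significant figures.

6.08×10^-5

Wien's law: T_1/T_2 = λ_2/λ_1 = 1090/1280 = 0.8516.
L_1/L_2 = (R_1/R_2)²(T_1/T_2)⁴ = (0.430)²(0.8516)⁴ = 0.09723.
F_1/F_2 = (L_1/L_2)/(d_1/d_2)² = 0.09723/(40.0)² = 6.077×10^-5.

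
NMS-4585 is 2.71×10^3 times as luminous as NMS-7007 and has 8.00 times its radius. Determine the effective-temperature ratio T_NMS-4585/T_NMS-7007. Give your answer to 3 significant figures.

L ∝ R²T⁴ gives T ∝ (L/R²)^(1/4), so
T_NMS-4585/T_NMS-7007 = (2.71×10^3 / 8.00²)^(1/4) = (42.34)^(1/4) = 2.551.

2.55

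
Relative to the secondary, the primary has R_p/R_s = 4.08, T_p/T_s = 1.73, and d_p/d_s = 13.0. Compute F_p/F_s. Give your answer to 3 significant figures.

0.882

L_p/L_s = (R_p/R_s)²(T_p/T_s)⁴ = (4.08)² × (1.73)⁴ = 149.1.
F_p/F_s = (L_p/L_s)/(d_p/d_s)² = 149.1 / (13.0)² = 0.8823.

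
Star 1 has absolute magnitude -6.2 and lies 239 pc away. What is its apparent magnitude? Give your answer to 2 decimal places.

m = M + 5 log₁₀(d/10 pc) = -6.2 + 5 log₁₀(239/10)
  = -6.2 + 5 × 1.378 = -6.2 + 6.89 = 0.69.

0.69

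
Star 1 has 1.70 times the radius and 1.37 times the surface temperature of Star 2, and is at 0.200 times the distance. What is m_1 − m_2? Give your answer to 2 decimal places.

-6.01

L_1/L_2 = (1.70)²(1.37)⁴ = 10.18.
F_1/F_2 = (L_1/L_2)/(d_1/d_2)² = 10.18/0.04000 = 254.5.
m_1 − m_2 = −2.5 log₁₀(254.5) = -6.01.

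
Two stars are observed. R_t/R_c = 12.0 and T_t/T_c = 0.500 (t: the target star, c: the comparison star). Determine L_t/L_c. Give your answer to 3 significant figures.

From the Stefan–Boltzmann law, L ∝ R²T⁴, so
L_t/L_c = (R_t/R_c)² (T_t/T_c)⁴ = (12.0)² × (0.500)⁴ = 144.0 × 0.06250 = 9.000.

9.00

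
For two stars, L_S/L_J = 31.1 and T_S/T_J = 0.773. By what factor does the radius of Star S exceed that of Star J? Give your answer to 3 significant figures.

L ∝ R²T⁴ gives R ∝ √L / T², so
R_S/R_J = √(31.1) / (0.773)² = 5.577 / 0.5975 = 9.333.

9.33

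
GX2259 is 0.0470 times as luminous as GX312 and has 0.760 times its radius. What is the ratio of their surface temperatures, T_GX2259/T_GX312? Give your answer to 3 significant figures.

0.534

L ∝ R²T⁴ gives T ∝ (L/R²)^(1/4), so
T_GX2259/T_GX312 = (0.0470 / 0.760²)^(1/4) = (0.08137)^(1/4) = 0.5341.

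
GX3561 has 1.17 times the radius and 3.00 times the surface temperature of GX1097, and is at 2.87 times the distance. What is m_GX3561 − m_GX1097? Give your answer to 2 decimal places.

-2.82

L_GX3561/L_GX1097 = (1.17)²(3.00)⁴ = 110.9.
F_GX3561/F_GX1097 = (L_GX3561/L_GX1097)/(d_GX3561/d_GX1097)² = 110.9/8.237 = 13.46.
m_GX3561 − m_GX1097 = −2.5 log₁₀(13.46) = -2.82.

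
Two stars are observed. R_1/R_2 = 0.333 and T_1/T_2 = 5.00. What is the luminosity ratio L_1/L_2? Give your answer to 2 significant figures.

69

From the Stefan–Boltzmann law, L ∝ R²T⁴, so
L_1/L_2 = (R_1/R_2)² (T_1/T_2)⁴ = (0.333)² × (5.00)⁴ = 0.1109 × 625.0 = 69.31.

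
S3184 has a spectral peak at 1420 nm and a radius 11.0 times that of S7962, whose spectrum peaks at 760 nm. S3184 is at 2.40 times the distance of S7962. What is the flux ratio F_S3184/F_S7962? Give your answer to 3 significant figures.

1.72

Wien's law: T_S3184/T_S7962 = λ_S7962/λ_S3184 = 760/1420 = 0.5352.
L_S3184/L_S7962 = (R_S3184/R_S7962)²(T_S3184/T_S7962)⁴ = (11.0)²(0.5352)⁴ = 9.929.
F_S3184/F_S7962 = (L_S3184/L_S7962)/(d_S3184/d_S7962)² = 9.929/(2.40)² = 1.724.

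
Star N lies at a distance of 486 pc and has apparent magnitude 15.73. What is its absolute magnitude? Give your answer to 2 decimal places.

7.30

M = m − 5 log₁₀(d/10 pc) = 15.73 − 5 log₁₀(486/10)
  = 15.73 − 5 × 1.687 = 15.73 − 8.43 = 7.30.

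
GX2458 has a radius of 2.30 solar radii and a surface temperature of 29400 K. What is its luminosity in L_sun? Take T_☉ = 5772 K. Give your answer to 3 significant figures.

3.56×10^3 L_sun

L/L_☉ = (R/R_☉)² (T/T_☉)⁴ = (2.30)² × (29400/5772)⁴
       = 5.290 × (5.094)⁴ = 5.290 × 673.1 = 3561.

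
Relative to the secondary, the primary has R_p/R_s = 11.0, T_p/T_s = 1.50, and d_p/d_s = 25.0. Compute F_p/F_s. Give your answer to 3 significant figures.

L_p/L_s = (R_p/R_s)²(T_p/T_s)⁴ = (11.0)² × (1.50)⁴ = 612.6.
F_p/F_s = (L_p/L_s)/(d_p/d_s)² = 612.6 / (25.0)² = 0.9801.

0.980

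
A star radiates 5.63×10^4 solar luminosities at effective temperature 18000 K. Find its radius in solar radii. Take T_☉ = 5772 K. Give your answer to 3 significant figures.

24.4 solar radii

R/R_☉ = √(L/L_☉) / (T/T_☉)² = √(5.63×10^4) / (3.119)²
       = 237.3 / 9.725 = 24.40.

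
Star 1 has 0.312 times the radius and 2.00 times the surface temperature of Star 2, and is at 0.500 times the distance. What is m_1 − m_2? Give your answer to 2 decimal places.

L_1/L_2 = (0.312)²(2.00)⁴ = 1.558.
F_1/F_2 = (L_1/L_2)/(d_1/d_2)² = 1.558/0.2500 = 6.230.
m_1 − m_2 = −2.5 log₁₀(6.230) = -1.99.

-1.99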